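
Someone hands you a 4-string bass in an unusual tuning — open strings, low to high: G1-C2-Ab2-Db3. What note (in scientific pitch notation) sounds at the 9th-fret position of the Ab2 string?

Each fret is one semitone, so Ab2 + 9 = F3.

F3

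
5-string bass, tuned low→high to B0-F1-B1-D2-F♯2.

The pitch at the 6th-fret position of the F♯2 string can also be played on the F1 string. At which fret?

19

F♯2 at fret 6 is F♯2 + 6 semitones = C3.
The open F1 string is 13 semitones below the open F♯2, so the same pitch on the F1 string lies at fret 6 + 13 = 19.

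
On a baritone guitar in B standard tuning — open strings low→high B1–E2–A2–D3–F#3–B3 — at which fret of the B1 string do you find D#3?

16

D#3 is 16 semitones above the open B1 (B–C–C#–D–…–C#–D–D#), so it sits at fret 16.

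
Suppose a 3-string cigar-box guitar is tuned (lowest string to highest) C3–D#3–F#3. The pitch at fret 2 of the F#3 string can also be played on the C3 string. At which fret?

Fret 2 on F#3 is MIDI 54 + 2 = 56 (G#3). On the C3 string (open MIDI 48), that pitch is 56 − 48 = fret 8.

8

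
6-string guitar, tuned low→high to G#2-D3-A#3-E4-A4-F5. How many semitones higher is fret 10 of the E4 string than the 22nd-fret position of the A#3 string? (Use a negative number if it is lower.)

E4 at fret 10 → D5 (MIDI 74); A#3 at fret 22 → G#5 (MIDI 80).
74 − 80 = -6, so the two pitches are 6 semitones apart.

-6 semitones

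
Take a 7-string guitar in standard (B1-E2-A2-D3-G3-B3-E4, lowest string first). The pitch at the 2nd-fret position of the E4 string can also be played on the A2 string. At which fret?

E4 at fret 2 is E4 + 2 semitones = F#4.
The open A2 string is 19 semitones below the open E4, so the same pitch on the A2 string lies at fret 2 + 19 = 21.

21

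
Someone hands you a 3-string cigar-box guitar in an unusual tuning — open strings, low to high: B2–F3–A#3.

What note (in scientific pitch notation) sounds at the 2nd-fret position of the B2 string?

C#3

The open B2 string plus 2 semitones: B–C–C#.
The walk passes from B into C once, so the octave number goes from 2 to 3.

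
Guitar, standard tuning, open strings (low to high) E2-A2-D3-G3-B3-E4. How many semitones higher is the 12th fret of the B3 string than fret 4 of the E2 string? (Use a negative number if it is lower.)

B3 at fret 12 → B4 (MIDI 71); E2 at fret 4 → G#2 (MIDI 44).
71 − 44 = 27, so the two pitches are 27 semitones apart.

27 semitones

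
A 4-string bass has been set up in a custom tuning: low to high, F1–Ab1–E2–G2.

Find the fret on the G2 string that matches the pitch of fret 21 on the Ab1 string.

Ab1 at fret 21 is Ab1 + 21 semitones = F3.
The open G2 string is 11 semitones above the open Ab1, so the same pitch on the G2 string lies at fret 21 − 11 = 10.

10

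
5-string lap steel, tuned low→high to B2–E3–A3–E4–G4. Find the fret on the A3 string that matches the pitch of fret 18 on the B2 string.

B2 at fret 18 is B2 + 18 semitones = F4.
The open A3 string is 10 semitones above the open B2, so the same pitch on the A3 string lies at fret 18 − 10 = 8.

8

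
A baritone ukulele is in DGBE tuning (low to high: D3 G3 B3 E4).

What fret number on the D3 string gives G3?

5

G3 is 5 semitones above the open D3 (D–D#–E–F–F#–G), so it sits at fret 5.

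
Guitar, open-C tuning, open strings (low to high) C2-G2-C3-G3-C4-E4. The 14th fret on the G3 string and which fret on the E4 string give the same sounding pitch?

5

Fret 14 on G3 is MIDI 55 + 14 = 69 (A4). On the E4 string (open MIDI 64), that pitch is 69 − 64 = fret 5.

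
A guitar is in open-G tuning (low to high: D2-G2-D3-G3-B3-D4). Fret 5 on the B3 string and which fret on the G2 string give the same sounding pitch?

B3 at fret 5 is B3 + 5 semitones = E4.
The open G2 string is 16 semitones below the open B3, so the same pitch on the G2 string lies at fret 5 + 16 = 21.

21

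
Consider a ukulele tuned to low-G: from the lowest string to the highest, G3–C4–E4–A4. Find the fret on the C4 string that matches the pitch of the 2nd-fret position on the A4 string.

Fret 2 on A4 is MIDI 69 + 2 = 71 (B4). On the C4 string (open MIDI 60), that pitch is 71 − 60 = fret 11.

11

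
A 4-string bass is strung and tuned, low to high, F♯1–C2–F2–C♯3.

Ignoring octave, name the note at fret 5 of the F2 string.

A♯

The open F2 string plus 5 semitones: F–F#–G–G#–A–A#.
(Equivalently spelled B♭.)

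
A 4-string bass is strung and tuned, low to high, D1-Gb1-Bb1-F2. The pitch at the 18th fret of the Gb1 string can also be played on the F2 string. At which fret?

7

Gb1 at fret 18 is Gb1 + 18 semitones = C3.
The open F2 string is 11 semitones above the open Gb1, so the same pitch on the F2 string lies at fret 18 − 11 = 7.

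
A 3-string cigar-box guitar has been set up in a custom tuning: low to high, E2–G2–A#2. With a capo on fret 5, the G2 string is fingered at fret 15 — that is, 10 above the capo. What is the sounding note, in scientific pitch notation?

The capo raises the open G2 by 5 semitones to C3; fretting 10 more gives G2 + 5 + 10 = G2 + 15 semitones = A#3.
(Also written Bb.)

A#3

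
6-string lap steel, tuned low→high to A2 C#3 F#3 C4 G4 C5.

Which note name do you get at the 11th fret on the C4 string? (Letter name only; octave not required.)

B

Each fret is one semitone, so C4 + 11 = B.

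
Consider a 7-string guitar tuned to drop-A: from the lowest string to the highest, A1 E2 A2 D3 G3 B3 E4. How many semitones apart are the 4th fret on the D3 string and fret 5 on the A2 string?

D3 at fret 4 → F#3 (MIDI 54); A2 at fret 5 → D3 (MIDI 50).
54 − 50 = 4, so the two pitches are 4 semitones apart, with F#3 the higher.

4 semitones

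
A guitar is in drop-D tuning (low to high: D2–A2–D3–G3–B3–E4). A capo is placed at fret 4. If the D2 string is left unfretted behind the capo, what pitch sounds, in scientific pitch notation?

F♯2

The capo raises the open D2 by 4 semitones to F♯2; fretting 0 more gives D2 + 4 + 0 = D2 + 4 semitones = F♯2.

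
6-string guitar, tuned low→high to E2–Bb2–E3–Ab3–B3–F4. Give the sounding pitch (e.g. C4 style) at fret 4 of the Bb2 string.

Each fret is one semitone, so Bb2 + 4 = D3.

D3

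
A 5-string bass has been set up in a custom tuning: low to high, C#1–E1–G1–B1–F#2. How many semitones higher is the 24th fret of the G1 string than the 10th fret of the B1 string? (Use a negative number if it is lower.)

G1 at fret 24 → G3 (MIDI 55); B1 at fret 10 → A2 (MIDI 45).
55 − 45 = 10, so the two pitches are 10 semitones apart.

10 semitones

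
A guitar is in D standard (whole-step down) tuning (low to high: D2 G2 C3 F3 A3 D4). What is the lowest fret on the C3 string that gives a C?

From C3, count semitones up the chromatic scale until reaching C: C — 0 steps.

0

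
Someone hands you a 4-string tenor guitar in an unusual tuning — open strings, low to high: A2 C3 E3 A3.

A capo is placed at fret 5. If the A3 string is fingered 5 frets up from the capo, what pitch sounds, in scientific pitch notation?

The capo raises the open A3 by 5 semitones to D4; fretting 5 more gives A3 + 5 + 5 = A3 + 10 semitones = G4.

G4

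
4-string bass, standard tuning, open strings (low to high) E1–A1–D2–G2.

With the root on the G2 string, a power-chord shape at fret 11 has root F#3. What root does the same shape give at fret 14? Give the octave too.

Moving from fret 11 to fret 14 shifts the root by 3 semitones.
F#3 up 3 semitones is A3.

A3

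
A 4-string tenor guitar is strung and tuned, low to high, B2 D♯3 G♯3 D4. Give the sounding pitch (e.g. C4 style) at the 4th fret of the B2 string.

D♯3

Each fret is one semitone, so B2 + 4 = D♯3.
(Equivalently spelled E♭3.)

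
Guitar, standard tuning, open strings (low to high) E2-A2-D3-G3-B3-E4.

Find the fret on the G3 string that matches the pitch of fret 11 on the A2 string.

1

Fret 11 on A2 is MIDI 45 + 11 = 56 (G♯3). On the G3 string (open MIDI 55), that pitch is 56 − 55 = fret 1.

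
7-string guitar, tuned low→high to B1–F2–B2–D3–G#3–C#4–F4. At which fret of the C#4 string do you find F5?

F5 is 16 semitones above the open C#4 (C#–D–D#–E–…–D#–E–F), so it sits at fret 16.

16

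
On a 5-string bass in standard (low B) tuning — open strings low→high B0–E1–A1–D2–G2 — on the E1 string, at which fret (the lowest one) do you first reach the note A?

5

From E1, count semitones up the chromatic scale until reaching A: E–F–F#–G–G#–A — 5 steps.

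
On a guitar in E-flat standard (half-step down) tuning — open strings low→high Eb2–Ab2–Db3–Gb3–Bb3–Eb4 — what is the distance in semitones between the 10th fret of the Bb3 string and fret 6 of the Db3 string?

13 semitones

Bb3 at fret 10 → Ab4 (MIDI 68); Db3 at fret 6 → G3 (MIDI 55).
68 − 55 = 13, so the two pitches are 13 semitones apart, with Ab4 the higher.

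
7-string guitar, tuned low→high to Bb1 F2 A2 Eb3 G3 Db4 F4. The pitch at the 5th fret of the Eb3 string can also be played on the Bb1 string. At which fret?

Eb3 at fret 5 is Eb3 + 5 semitones = Ab3.
The open Bb1 string is 17 semitones below the open Eb3, so the same pitch on the Bb1 string lies at fret 5 + 17 = 22.

22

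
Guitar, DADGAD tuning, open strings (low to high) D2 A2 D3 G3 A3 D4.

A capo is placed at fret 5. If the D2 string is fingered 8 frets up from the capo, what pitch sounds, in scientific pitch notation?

The capo raises the open D2 by 5 semitones to G2; fretting 8 more gives D2 + 5 + 8 = D2 + 13 semitones = D#3.

D#3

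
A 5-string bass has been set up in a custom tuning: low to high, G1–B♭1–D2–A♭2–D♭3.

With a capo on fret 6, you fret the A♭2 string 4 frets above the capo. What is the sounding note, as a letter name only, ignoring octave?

G♭

The capo raises the open A♭2 by 6 semitones to D3; fretting 4 more gives A♭2 + 6 + 4 = A♭2 + 10 semitones, landing on G♭.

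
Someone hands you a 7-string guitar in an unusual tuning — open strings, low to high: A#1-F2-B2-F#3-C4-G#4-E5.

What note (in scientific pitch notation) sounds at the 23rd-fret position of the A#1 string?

A3

Each fret is one semitone, so A#1 + 23 = A3.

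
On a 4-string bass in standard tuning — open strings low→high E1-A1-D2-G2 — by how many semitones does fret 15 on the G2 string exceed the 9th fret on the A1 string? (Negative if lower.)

G2 at fret 15 → A#3 (MIDI 58); A1 at fret 9 → F#2 (MIDI 42).
58 − 42 = 16, so the two pitches are 16 semitones apart.

16 semitones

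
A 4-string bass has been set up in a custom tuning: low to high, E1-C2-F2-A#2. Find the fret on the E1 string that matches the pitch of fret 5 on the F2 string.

Fret 5 on F2 is MIDI 41 + 5 = 46 (A#2). On the E1 string (open MIDI 28), that pitch is 46 − 28 = fret 18.

18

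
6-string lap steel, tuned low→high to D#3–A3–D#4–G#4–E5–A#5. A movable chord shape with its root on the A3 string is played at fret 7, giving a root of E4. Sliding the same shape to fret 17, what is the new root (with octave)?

Moving from fret 7 to fret 17 shifts the root by 10 semitones.
E4 up 10 semitones is D5.

D5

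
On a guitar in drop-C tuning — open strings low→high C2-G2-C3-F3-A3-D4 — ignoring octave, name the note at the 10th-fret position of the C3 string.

A#

The open C3 string plus 10 semitones: C–C#–D–D#–…–G#–A–A#.
(Equivalently spelled Bb.)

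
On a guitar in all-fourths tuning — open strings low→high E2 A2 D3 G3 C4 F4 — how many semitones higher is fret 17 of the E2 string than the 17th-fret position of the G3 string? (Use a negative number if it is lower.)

-15 semitones

E2 at fret 17 → A3 (MIDI 57); G3 at fret 17 → C5 (MIDI 72).
57 − 72 = -15, so the two pitches are 15 semitones apart.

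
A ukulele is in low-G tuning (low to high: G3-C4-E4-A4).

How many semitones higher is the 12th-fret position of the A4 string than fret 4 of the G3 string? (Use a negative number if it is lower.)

A4 at fret 12 → A5 (MIDI 81); G3 at fret 4 → B3 (MIDI 59).
81 − 59 = 22, so the two pitches are 22 semitones apart.

22 semitones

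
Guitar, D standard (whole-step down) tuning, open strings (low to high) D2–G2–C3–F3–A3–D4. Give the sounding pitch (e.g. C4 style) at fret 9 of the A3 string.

Each fret is one semitone, so A3 + 9 = F♯4.

F♯4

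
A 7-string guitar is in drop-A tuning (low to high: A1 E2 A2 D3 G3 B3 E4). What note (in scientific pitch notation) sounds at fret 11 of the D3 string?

Each fret is one semitone, so D3 + 11 = C♯4.
(Equivalently spelled D♭4.)

C♯4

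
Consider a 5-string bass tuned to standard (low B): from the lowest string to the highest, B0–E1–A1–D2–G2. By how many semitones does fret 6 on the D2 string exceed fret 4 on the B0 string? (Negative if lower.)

D2 at fret 6 → G#2 (MIDI 44); B0 at fret 4 → D#1 (MIDI 27).
44 − 27 = 17, so the two pitches are 17 semitones apart.

17 semitones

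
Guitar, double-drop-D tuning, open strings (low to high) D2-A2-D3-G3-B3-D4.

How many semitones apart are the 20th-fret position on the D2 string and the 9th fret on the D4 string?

D2 at fret 20 → A#3 (MIDI 58); D4 at fret 9 → B4 (MIDI 71).
58 − 71 = -13, so the two pitches are 13 semitones apart, with B4 the higher.

13 semitones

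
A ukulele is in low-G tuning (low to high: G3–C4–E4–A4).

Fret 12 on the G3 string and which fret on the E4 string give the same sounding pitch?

3

Fret 12 on G3 is MIDI 55 + 12 = 67 (G4). On the E4 string (open MIDI 64), that pitch is 67 − 64 = fret 3.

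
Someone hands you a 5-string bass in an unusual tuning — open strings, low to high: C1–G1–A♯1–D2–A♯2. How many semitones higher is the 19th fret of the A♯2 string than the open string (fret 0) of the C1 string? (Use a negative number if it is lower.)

A♯2 at fret 19 → F4 (MIDI 65); C1 at fret 0 → C1 (MIDI 24).
65 − 24 = 41, so the two pitches are 41 semitones apart.

41 semitones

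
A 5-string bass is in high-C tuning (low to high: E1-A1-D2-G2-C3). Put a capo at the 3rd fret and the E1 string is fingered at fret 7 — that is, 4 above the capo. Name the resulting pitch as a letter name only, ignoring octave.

B

The capo raises the open E1 by 3 semitones to G1; fretting 4 more gives E1 + 3 + 4 = E1 + 7 semitones, landing on B.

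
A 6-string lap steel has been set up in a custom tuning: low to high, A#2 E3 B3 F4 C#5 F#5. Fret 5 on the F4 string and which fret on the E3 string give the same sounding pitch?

F4 at fret 5 is F4 + 5 semitones = A#4.
The open E3 string is 13 semitones below the open F4, so the same pitch on the E3 string lies at fret 5 + 13 = 18.

18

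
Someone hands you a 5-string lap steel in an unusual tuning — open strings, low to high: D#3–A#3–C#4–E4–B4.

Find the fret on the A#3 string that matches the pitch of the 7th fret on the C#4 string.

Fret 7 on C#4 is MIDI 61 + 7 = 68 (G#4). On the A#3 string (open MIDI 58), that pitch is 68 − 58 = fret 10.

10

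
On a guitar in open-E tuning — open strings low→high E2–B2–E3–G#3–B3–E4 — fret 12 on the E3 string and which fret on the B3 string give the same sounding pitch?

E3 at fret 12 is E3 + 12 semitones = E4.
The open B3 string is 7 semitones above the open E3, so the same pitch on the B3 string lies at fret 12 − 7 = 5.

5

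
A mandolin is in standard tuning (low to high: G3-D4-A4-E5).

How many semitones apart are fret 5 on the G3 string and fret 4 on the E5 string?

G3 at fret 5 → C4 (MIDI 60); E5 at fret 4 → G♯5 (MIDI 80).
60 − 80 = -20, so the two pitches are 20 semitones apart, with G♯5 the higher.

20 semitones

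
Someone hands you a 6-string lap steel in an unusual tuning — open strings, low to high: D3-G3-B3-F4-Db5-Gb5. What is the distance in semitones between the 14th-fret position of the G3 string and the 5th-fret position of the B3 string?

5 semitones

G3 at fret 14 → A4 (MIDI 69); B3 at fret 5 → E4 (MIDI 64).
69 − 64 = 5, so the two pitches are 5 semitones apart, with A4 the higher.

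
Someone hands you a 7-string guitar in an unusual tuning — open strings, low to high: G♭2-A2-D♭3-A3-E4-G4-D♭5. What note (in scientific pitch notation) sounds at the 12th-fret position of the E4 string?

E5

The open E4 string plus 12 semitones: E–F–Gb–G–…–D–Eb–E.
The walk passes from B into C once, so the octave number goes from 4 to 5.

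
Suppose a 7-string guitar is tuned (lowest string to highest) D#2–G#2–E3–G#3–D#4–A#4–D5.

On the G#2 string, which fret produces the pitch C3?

C3 is 4 semitones above the open G#2 (G#–A–A#–B–C), so it sits at fret 4.

4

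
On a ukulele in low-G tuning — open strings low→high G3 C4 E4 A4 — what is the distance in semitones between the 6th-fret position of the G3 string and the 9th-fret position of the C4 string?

G3 at fret 6 → C#4 (MIDI 61); C4 at fret 9 → A4 (MIDI 69).
61 − 69 = -8, so the two pitches are 8 semitones apart, with A4 the higher.

8 semitones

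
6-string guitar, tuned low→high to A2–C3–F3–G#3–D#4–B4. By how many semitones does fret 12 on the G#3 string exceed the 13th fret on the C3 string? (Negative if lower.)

7 semitones

G#3 at fret 12 → G#4 (MIDI 68); C3 at fret 13 → C#4 (MIDI 61).
68 − 61 = 7, so the two pitches are 7 semitones apart.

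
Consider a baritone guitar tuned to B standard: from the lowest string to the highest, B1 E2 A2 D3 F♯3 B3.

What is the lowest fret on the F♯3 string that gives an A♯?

From F♯3, count semitones up the chromatic scale until reaching A♯: F#–G–G#–A–A# — 4 steps.

4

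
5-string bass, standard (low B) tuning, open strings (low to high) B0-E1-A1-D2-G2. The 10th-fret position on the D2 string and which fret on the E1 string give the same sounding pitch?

D2 at fret 10 is D2 + 10 semitones = C3.
The open E1 string is 10 semitones below the open D2, so the same pitch on the E1 string lies at fret 10 + 10 = 20.

20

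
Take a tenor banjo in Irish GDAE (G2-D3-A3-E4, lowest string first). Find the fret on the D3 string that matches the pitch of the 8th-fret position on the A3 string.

Fret 8 on A3 is MIDI 57 + 8 = 65 (F4). On the D3 string (open MIDI 50), that pitch is 65 − 50 = fret 15.

15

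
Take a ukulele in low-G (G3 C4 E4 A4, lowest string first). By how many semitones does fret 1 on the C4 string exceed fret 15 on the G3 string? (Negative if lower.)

-9 semitones

C4 at fret 1 → C#4 (MIDI 61); G3 at fret 15 → A#4 (MIDI 70).
61 − 70 = -9, so the two pitches are 9 semitones apart.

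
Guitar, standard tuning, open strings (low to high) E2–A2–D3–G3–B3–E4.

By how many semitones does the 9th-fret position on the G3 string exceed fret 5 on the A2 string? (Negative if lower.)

G3 at fret 9 → E4 (MIDI 64); A2 at fret 5 → D3 (MIDI 50).
64 − 50 = 14, so the two pitches are 14 semitones apart.

14 semitones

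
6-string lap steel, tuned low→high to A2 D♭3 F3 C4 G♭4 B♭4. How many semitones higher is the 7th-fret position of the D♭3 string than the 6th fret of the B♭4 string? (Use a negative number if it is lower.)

-20 semitones

D♭3 at fret 7 → A♭3 (MIDI 56); B♭4 at fret 6 → E5 (MIDI 76).
56 − 76 = -20, so the two pitches are 20 semitones apart.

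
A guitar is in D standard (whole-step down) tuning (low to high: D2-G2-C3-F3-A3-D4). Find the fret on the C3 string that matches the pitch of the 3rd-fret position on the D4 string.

17

Fret 3 on D4 is MIDI 62 + 3 = 65 (F4). On the C3 string (open MIDI 48), that pitch is 65 − 48 = fret 17.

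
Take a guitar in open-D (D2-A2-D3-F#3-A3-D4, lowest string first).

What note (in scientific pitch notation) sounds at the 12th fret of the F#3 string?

F#4

F#3 is MIDI 54. Adding 12 gives 66, which is F#4.
(Equivalently spelled Gb4.)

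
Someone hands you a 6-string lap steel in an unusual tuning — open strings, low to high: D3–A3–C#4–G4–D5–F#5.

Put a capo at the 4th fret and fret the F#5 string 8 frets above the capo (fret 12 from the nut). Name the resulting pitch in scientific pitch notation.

F#6

The capo raises the open F#5 by 4 semitones to A#5; fretting 8 more gives F#5 + 4 + 8 = F#5 + 12 semitones = F#6.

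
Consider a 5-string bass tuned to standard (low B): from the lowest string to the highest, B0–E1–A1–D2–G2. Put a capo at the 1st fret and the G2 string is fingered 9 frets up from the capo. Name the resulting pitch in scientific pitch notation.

F3

The capo raises the open G2 by 1 semitone to G#2; fretting 9 more gives G2 + 1 + 9 = G2 + 10 semitones = F3.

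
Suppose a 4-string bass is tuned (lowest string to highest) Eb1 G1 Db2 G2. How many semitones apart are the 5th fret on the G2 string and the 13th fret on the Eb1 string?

8 semitones

G2 at fret 5 → C3 (MIDI 48); Eb1 at fret 13 → E2 (MIDI 40).
48 − 40 = 8, so the two pitches are 8 semitones apart, with C3 the higher.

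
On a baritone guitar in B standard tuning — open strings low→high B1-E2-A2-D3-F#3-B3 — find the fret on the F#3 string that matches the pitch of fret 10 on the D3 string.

D3 at fret 10 is D3 + 10 semitones = C4.
The open F#3 string is 4 semitones above the open D3, so the same pitch on the F#3 string lies at fret 10 − 4 = 6.

6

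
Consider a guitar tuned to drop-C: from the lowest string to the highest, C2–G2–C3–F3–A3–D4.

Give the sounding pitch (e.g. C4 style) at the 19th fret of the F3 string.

The open F3 string plus 19 semitones: F–F#–G–G#–…–A#–B–C.
The walk passes from B into C 2 times, so the octave number goes from 3 to 5.

C5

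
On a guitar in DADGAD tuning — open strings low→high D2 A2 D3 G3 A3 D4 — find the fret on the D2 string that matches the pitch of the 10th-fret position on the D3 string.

22

D3 at fret 10 is D3 + 10 semitones = C4.
The open D2 string is 12 semitones below the open D3, so the same pitch on the D2 string lies at fret 10 + 12 = 22.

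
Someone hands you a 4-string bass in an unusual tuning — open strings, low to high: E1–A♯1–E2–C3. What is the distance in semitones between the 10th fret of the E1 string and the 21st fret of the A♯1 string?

17 semitones

E1 at fret 10 → D2 (MIDI 38); A♯1 at fret 21 → G3 (MIDI 55).
38 − 55 = -17, so the two pitches are 17 semitones apart, with G3 the higher.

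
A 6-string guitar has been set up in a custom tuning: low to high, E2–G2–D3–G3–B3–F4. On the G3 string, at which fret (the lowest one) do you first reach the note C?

From G3, count semitones up the chromatic scale until reaching C: G–Ab–A–Bb–B–C — 5 steps.

5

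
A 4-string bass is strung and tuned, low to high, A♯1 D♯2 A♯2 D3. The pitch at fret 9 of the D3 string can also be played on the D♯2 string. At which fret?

Fret 9 on D3 is MIDI 50 + 9 = 59 (B3). On the D♯2 string (open MIDI 39), that pitch is 59 − 39 = fret 20.

20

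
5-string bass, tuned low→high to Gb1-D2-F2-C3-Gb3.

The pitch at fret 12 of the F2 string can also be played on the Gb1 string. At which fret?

23

Fret 12 on F2 is MIDI 41 + 12 = 53 (F3). On the Gb1 string (open MIDI 30), that pitch is 53 − 30 = fret 23.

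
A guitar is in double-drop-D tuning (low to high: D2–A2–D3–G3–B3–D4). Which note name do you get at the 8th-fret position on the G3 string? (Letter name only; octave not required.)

The open G3 string plus 8 semitones: G–G#–A–A#–B–C–C#–D–D#.
(Equivalently spelled E♭.)

D♯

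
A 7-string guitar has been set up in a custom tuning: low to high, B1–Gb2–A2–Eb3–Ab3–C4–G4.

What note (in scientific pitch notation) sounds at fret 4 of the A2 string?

Db3

Each fret is one semitone, so A2 + 4 = Db3.
(Equivalently spelled C#3.)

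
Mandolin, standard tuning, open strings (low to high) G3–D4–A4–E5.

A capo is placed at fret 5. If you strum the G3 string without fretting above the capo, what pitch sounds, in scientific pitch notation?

C4

The capo raises the open G3 by 5 semitones to C4; fretting 0 more gives G3 + 5 + 0 = G3 + 5 semitones = C4.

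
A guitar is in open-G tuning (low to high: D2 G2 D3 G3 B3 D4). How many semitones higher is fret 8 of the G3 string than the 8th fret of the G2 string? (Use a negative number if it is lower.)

G3 at fret 8 → D#4 (MIDI 63); G2 at fret 8 → D#3 (MIDI 51).
63 − 51 = 12, so the two pitches are 12 semitones apart.

12 semitones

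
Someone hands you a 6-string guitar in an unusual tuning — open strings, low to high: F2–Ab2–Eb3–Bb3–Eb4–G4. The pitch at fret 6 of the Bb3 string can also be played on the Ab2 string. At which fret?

Bb3 at fret 6 is Bb3 + 6 semitones = E4.
The open Ab2 string is 14 semitones below the open Bb3, so the same pitch on the Ab2 string lies at fret 6 + 14 = 20.

20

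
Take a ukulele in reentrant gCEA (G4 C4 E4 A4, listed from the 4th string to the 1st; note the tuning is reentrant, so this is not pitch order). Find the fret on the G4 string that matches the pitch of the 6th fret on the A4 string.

8

Fret 6 on A4 is MIDI 69 + 6 = 75 (D#5). On the G4 string (open MIDI 67), that pitch is 75 − 67 = fret 8.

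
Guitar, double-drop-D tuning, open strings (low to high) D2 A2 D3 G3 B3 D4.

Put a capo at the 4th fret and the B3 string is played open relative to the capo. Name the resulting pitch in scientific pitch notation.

D#4

The capo raises the open B3 by 4 semitones to D#4; fretting 0 more gives B3 + 4 + 0 = B3 + 4 semitones = D#4.
(Also written Eb.)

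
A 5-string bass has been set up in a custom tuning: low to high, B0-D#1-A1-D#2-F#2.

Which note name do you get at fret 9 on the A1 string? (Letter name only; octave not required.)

F#

A1 is MIDI 33. Adding 9 gives 42; 42 mod 12 = 6, i.e. F#.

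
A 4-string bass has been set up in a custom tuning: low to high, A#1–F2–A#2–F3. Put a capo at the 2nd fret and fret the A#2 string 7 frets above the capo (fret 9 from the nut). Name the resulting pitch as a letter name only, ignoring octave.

G

The capo raises the open A#2 by 2 semitones to C3; fretting 7 more gives A#2 + 2 + 7 = A#2 + 9 semitones, landing on G.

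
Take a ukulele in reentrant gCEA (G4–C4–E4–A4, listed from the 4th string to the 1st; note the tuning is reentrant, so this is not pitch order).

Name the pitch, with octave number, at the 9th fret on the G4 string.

E5

The open G4 string plus 9 semitones: G–G#–A–A#–B–C–C#–D–D#–E.
The walk passes from B into C once, so the octave number goes from 4 to 5.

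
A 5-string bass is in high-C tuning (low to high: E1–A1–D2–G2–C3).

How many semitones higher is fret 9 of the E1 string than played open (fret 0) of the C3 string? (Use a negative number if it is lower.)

E1 at fret 9 → C♯2 (MIDI 37); C3 at fret 0 → C3 (MIDI 48).
37 − 48 = -11, so the two pitches are 11 semitones apart.

-11 semitones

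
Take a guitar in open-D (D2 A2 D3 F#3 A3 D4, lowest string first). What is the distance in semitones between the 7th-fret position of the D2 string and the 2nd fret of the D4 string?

19 semitones

D2 at fret 7 → A2 (MIDI 45); D4 at fret 2 → E4 (MIDI 64).
45 − 64 = -19, so the two pitches are 19 semitones apart, with E4 the higher.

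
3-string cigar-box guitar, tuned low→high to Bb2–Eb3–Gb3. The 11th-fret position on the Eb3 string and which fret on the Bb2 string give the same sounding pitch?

Fret 11 on Eb3 is MIDI 51 + 11 = 62 (D4). On the Bb2 string (open MIDI 46), that pitch is 62 − 46 = fret 16.

16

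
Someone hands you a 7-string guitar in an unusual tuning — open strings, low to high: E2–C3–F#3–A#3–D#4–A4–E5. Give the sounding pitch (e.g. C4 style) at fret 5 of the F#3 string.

Each fret is one semitone, so F#3 + 5 = B3.

B3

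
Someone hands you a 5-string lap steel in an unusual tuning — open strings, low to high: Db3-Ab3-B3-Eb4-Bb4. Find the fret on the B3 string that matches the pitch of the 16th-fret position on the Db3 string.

6

Fret 16 on Db3 is MIDI 49 + 16 = 65 (F4). On the B3 string (open MIDI 59), that pitch is 65 − 59 = fret 6.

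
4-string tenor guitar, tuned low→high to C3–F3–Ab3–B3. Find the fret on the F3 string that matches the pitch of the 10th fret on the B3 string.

16

Fret 10 on B3 is MIDI 59 + 10 = 69 (A4). On the F3 string (open MIDI 53), that pitch is 69 − 53 = fret 16.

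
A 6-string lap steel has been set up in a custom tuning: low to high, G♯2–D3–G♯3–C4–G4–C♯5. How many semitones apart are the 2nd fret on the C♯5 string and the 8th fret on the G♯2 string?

C♯5 at fret 2 → D♯5 (MIDI 75); G♯2 at fret 8 → E3 (MIDI 52).
75 − 52 = 23, so the two pitches are 23 semitones apart, with D♯5 the higher.

23 semitones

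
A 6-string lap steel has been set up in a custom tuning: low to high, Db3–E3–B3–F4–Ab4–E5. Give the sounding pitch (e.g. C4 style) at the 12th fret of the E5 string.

The open E5 string plus 12 semitones: E–F–Gb–G–…–D–Eb–E.
The walk passes from B into C once, so the octave number goes from 5 to 6.

E6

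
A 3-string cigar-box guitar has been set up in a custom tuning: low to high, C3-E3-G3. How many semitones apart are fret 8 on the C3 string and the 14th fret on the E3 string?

10 semitones

C3 at fret 8 → Ab3 (MIDI 56); E3 at fret 14 → Gb4 (MIDI 66).
56 − 66 = -10, so the two pitches are 10 semitones apart, with Gb4 the higher.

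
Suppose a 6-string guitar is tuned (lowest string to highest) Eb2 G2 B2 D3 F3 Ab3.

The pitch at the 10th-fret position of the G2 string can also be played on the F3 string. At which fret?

0

Fret 10 on G2 is MIDI 43 + 10 = 53 (F3). On the F3 string (open MIDI 53), that pitch is 53 − 53 = fret 0.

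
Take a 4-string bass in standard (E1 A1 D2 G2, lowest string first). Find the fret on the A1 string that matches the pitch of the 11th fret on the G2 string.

21

G2 at fret 11 is G2 + 11 semitones = F#3.
The open A1 string is 10 semitones below the open G2, so the same pitch on the A1 string lies at fret 11 + 10 = 21.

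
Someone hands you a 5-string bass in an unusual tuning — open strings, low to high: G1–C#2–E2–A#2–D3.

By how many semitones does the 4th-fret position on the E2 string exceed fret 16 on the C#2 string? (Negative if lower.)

-9 semitones

E2 at fret 4 → G#2 (MIDI 44); C#2 at fret 16 → F3 (MIDI 53).
44 − 53 = -9, so the two pitches are 9 semitones apart.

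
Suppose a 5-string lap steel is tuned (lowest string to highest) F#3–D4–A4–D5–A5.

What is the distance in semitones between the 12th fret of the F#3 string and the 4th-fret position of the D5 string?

F#3 at fret 12 → F#4 (MIDI 66); D5 at fret 4 → F#5 (MIDI 78).
66 − 78 = -12, so the two pitches are 12 semitones apart, with F#5 the higher.

12 semitones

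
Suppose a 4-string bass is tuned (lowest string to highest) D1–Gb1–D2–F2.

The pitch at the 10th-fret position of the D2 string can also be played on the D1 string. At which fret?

22

Fret 10 on D2 is MIDI 38 + 10 = 48 (C3). On the D1 string (open MIDI 26), that pitch is 48 − 26 = fret 22.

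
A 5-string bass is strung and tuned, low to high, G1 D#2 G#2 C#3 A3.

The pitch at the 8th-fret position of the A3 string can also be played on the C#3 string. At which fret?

16

Fret 8 on A3 is MIDI 57 + 8 = 65 (F4). On the C#3 string (open MIDI 49), that pitch is 65 − 49 = fret 16.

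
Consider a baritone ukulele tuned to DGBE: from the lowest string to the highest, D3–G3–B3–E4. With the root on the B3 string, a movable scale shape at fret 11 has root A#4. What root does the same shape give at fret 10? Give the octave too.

A4

Moving from fret 11 to fret 10 shifts the root by -1 semitone.
A#4 down 1 semitone is A4.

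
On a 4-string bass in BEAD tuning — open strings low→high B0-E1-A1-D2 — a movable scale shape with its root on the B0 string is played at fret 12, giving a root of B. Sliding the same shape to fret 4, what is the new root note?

Moving from fret 12 to fret 4 shifts the root by -8 semitones.
B down 8 semitones is D#.

D#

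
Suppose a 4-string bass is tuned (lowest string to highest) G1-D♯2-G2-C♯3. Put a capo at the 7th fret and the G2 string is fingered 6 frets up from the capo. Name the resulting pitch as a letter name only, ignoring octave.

The capo raises the open G2 by 7 semitones to D3; fretting 6 more gives G2 + 7 + 6 = G2 + 13 semitones, landing on G♯.
(Also written A♭.)

G♯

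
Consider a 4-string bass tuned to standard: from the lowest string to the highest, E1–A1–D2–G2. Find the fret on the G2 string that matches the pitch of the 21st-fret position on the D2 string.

D2 at fret 21 is D2 + 21 semitones = B3.
The open G2 string is 5 semitones above the open D2, so the same pitch on the G2 string lies at fret 21 − 5 = 16.

16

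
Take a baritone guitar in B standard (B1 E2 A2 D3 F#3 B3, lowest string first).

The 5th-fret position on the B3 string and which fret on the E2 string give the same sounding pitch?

24

B3 at fret 5 is B3 + 5 semitones = E4.
The open E2 string is 19 semitones below the open B3, so the same pitch on the E2 string lies at fret 5 + 19 = 24.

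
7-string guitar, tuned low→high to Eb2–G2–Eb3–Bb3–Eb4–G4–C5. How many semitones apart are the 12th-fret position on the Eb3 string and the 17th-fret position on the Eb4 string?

Eb3 at fret 12 → Eb4 (MIDI 63); Eb4 at fret 17 → Ab5 (MIDI 80).
63 − 80 = -17, so the two pitches are 17 semitones apart, with Ab5 the higher.

17 semitones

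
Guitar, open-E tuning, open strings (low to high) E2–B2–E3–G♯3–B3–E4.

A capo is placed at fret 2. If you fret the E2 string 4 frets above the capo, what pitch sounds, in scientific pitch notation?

The capo raises the open E2 by 2 semitones to F♯2; fretting 4 more gives E2 + 2 + 4 = E2 + 6 semitones = A♯2.
(Also written B♭.)

A♯2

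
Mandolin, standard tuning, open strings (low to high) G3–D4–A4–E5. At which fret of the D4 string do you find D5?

D5 is 12 semitones above the open D4 (D–D#–E–F–…–C–C#–D), so it sits at fret 12.

12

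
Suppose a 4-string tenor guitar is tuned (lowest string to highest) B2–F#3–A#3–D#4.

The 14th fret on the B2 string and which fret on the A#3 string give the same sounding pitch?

3

B2 at fret 14 is B2 + 14 semitones = C#4.
The open A#3 string is 11 semitones above the open B2, so the same pitch on the A#3 string lies at fret 14 − 11 = 3.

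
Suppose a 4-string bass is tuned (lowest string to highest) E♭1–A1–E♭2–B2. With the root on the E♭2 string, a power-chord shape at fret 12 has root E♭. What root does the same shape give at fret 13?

E

Moving from fret 12 to fret 13 shifts the root by 1 semitone.
E♭ up 1 semitone is E.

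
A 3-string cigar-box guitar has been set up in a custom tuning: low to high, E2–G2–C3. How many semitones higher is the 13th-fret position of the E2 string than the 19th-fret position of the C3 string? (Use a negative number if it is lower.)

E2 at fret 13 → F3 (MIDI 53); C3 at fret 19 → G4 (MIDI 67).
53 − 67 = -14, so the two pitches are 14 semitones apart.

-14 semitones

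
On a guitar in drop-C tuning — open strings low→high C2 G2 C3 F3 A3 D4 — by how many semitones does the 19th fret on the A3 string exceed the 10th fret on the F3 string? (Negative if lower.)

A3 at fret 19 → E5 (MIDI 76); F3 at fret 10 → D♯4 (MIDI 63).
76 − 63 = 13, so the two pitches are 13 semitones apart.

13 semitones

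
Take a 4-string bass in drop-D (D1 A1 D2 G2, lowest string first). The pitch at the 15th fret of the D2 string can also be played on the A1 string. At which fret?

D2 at fret 15 is D2 + 15 semitones = F3.
The open A1 string is 5 semitones below the open D2, so the same pitch on the A1 string lies at fret 15 + 5 = 20.

20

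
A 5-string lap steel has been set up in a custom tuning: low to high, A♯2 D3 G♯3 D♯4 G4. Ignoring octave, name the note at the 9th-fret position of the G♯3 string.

G♯3 is MIDI 56. Adding 9 gives 65; 65 mod 12 = 5, i.e. F.

F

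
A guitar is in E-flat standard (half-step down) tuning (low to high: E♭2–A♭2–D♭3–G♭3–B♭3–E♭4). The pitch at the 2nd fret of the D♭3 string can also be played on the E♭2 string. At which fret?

12

D♭3 at fret 2 is D♭3 + 2 semitones = E♭3.
The open E♭2 string is 10 semitones below the open D♭3, so the same pitch on the E♭2 string lies at fret 2 + 10 = 12.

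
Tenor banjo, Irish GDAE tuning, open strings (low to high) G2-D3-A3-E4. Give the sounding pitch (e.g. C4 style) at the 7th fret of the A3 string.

The open A3 string plus 7 semitones: A–A#–B–C–C#–D–D#–E.
The walk passes from B into C once, so the octave number goes from 3 to 4.

E4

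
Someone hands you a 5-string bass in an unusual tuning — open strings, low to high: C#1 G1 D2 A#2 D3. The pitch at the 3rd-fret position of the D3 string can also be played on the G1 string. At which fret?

22

D3 at fret 3 is D3 + 3 semitones = F3.
The open G1 string is 19 semitones below the open D3, so the same pitch on the G1 string lies at fret 3 + 19 = 22.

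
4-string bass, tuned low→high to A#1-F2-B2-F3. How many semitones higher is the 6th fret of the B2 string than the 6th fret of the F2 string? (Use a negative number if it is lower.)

6 semitones

B2 at fret 6 → F3 (MIDI 53); F2 at fret 6 → B2 (MIDI 47).
53 − 47 = 6, so the two pitches are 6 semitones apart.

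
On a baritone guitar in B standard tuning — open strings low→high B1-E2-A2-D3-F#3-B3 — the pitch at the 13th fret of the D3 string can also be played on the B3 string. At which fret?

4

Fret 13 on D3 is MIDI 50 + 13 = 63 (D#4). On the B3 string (open MIDI 59), that pitch is 63 − 59 = fret 4.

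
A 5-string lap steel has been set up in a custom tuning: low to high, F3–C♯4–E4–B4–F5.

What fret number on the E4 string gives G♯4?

G♯4 is 4 semitones above the open E4 (E–F–F#–G–G#), so it sits at fret 4.

4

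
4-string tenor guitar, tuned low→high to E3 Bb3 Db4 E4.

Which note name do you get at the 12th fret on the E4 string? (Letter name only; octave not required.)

E

E4 is MIDI 64. Adding 12 gives 76; 76 mod 12 = 4, i.e. E.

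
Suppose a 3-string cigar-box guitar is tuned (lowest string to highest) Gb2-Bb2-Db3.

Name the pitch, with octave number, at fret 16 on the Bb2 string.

D4

Each fret is one semitone, so Bb2 + 16 = D4.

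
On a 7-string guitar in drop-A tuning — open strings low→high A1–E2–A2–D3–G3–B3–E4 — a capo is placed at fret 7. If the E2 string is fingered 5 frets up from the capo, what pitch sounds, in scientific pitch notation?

The capo raises the open E2 by 7 semitones to B2; fretting 5 more gives E2 + 7 + 5 = E2 + 12 semitones = E3.

E3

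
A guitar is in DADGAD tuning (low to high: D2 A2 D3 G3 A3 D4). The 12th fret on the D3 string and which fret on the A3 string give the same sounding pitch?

5

D3 at fret 12 is D3 + 12 semitones = D4.
The open A3 string is 7 semitones above the open D3, so the same pitch on the A3 string lies at fret 12 − 7 = 5.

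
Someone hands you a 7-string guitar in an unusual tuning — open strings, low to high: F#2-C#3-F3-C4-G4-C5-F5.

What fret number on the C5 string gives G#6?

20

G#6 is 20 semitones above the open C5 (C–C#–D–D#–…–F#–G–G#), so it sits at fret 20.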